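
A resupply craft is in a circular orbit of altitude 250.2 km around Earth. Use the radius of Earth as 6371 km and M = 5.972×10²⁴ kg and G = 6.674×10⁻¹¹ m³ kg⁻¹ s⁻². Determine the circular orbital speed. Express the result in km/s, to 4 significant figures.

μ = GM = 6.674×10⁻¹¹ × 5.972×10²⁴ = 3.986×10¹⁴ m³/s².
r = 6371 + 250.2 = 6621.2 km = 6.6212×10⁶ m.
For a circular orbit v = √(μ/r) = √(3.986×10¹⁴ / 6.621×10⁶) = √(6.020×10⁷) = 7759 m/s.
That is 7.759 km/s.

v ≈ 7.759 km/s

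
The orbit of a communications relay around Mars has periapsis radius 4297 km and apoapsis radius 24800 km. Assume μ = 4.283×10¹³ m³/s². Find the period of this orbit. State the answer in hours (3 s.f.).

Semi-major axis a = (r_p + r_a)/2 = (4297.0 + 24800)/2 = 14548 km = 1.455×10⁷ m.
By Kepler's third law T = 2π√(a³/μ) = 2π × 8.479×10³ = 5.328×10⁴ s.
= 14.80 hours.

T ≈ 14.8 hours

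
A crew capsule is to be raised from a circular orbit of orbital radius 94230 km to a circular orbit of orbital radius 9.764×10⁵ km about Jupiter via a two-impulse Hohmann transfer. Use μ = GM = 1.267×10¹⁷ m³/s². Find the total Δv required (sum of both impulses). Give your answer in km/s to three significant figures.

Δv_total ≈ 19.5 km/s

r₁ = 94230 km = 9.423×10⁷ m.
r₂ = 9.764×10⁵ km = 9.764×10⁸ m.
Transfer ellipse a_t = (r₁ + r₂)/2 = 5.353×10⁸ m.
At r₁: circular v_c1 = √(μ/r₁) = 36670 m/s; transfer-perijove v_p = √[μ(2/r₁ − 1/a_t)] = 49520 m/s.
Δv₁ = v_p − v_c1 = 12850 m/s.
At r₂: circular v_c2 = √(μ/r₂) = 11390 m/s; transfer-apojove v_a = √[μ(2/r₂ − 1/a_t)] = 4779 m/s.
Δv₂ = v_c2 − v_a = 6612 m/s.
Total Δv = Δv₁ + Δv₂ = 19470 m/s = 19.47 km/s.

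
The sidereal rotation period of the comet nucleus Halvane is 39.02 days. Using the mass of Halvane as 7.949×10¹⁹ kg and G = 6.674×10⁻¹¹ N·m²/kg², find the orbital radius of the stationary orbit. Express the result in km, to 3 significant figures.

μ = GM = 6.674×10⁻¹¹ × 7.949×10¹⁹ = 5.305×10⁹ m³/s².
T = 39.02 days = 3.371×10⁶ s.
A synchronous orbit has period T, so by Kepler's third law a = (μT²/4π²)^(1/3).
μT²/4π² = 5.305×10⁹ × (3.371×10⁶)² / 39.48 = 1.527×10²¹ m³.
a = 1.152×10⁷ m = 11516 km.

r_sync ≈ 11500 km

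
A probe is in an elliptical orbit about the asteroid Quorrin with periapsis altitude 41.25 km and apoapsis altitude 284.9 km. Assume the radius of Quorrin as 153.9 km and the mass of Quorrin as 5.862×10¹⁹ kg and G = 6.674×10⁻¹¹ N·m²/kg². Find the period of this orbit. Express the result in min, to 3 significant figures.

μ = GM = 6.674×10⁻¹¹ × 5.862×10¹⁹ = 3.912×10⁹ m³/s².
r_p = 153.9 + 41.25 = 195.15 km = 1.9515×10⁵ m.
r_a = 153.9 + 284.9 = 438.80 km = 4.3880×10⁵ m.
Semi-major axis a = (r_p + r_a)/2 = (195.15 + 438.80)/2 = 316.97 km = 3.170×10⁵ m.
By Kepler's third law T = 2π√(a³/μ) = 2π × 2.853×10³ = 1.793×10⁴ s.
= 298.8 min.

T ≈ 299 min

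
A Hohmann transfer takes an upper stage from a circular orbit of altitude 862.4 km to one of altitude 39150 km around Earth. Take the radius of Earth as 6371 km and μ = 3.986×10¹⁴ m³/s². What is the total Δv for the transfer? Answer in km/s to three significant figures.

Δv_total ≈ 3.74 km/s

r₁ = 6371 + 862.4 = 7233.4 km = 7.2334×10⁶ m.
r₂ = 6371 + 39150 = 45521 km = 4.5521×10⁷ m.
Transfer ellipse a_t = (r₁ + r₂)/2 = 2.638×10⁷ m.
At r₁: circular v_c1 = √(μ/r₁) = 7423 m/s; transfer-perigee v_p = √[μ(2/r₁ − 1/a_t)] = 9752 m/s.
Δv₁ = v_p − v_c1 = 2329 m/s.
At r₂: circular v_c2 = √(μ/r₂) = 2959 m/s; transfer-apogee v_a = √[μ(2/r₂ − 1/a_t)] = 1550 m/s.
Δv₂ = v_c2 − v_a = 1410 m/s.
Total Δv = Δv₁ + Δv₂ = 3738 m/s = 3.738 km/s.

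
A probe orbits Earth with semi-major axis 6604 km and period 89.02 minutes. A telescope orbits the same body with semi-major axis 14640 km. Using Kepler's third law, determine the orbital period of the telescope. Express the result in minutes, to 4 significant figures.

Kepler's third law: T² ∝ a³, so T₂ = T₁ (a₂/a₁)^(3/2).
a₂/a₁ = 2.217, (a₂/a₁)^(3/2) = 3.301.
T₂ = 89.02 × 3.301 = 293.8 minutes.

T₂ ≈ 293.8 minutes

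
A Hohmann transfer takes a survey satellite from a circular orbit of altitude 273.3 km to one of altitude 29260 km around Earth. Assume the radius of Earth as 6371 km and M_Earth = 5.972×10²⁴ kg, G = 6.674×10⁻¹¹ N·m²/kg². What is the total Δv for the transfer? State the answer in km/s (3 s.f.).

Δv_total ≈ 3.78 km/s

μ = GM = 6.674×10⁻¹¹ × 5.972×10²⁴ = 3.986×10¹⁴ m³/s².
r₁ = 6371 + 273.3 = 6644.3 km = 6.6443×10⁶ m.
r₂ = 6371 + 29260 = 35631 km = 3.5631×10⁷ m.
Transfer ellipse a_t = (r₁ + r₂)/2 = 2.114×10⁷ m.
At r₁: circular v_c1 = √(μ/r₁) = 7745 m/s; transfer-perigee v_p = √[μ(2/r₁ − 1/a_t)] = 10060 m/s.
Δv₁ = v_p − v_c1 = 2311 m/s.
At r₂: circular v_c2 = √(μ/r₂) = 3345 m/s; transfer-apogee v_a = √[μ(2/r₂ − 1/a_t)] = 1875 m/s.
Δv₂ = v_c2 − v_a = 1469 m/s.
Total Δv = Δv₁ + Δv₂ = 3780 m/s = 3.780 km/s.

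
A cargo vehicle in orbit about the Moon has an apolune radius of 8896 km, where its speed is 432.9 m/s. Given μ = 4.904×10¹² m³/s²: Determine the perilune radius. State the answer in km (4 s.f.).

perilune radius ≈ 1822 km

r_a = 8.896×10⁶ m.
Specific energy ε = v²/2 − μ/r = -4.576×10⁵ J/kg, so a = −μ/(2ε) = 5.359×10⁶ m.
The apsides satisfy r_p + r_a = 2a, so the perilune radius is 2a − r_a = 1.822×10⁶ m = 1821.8 km.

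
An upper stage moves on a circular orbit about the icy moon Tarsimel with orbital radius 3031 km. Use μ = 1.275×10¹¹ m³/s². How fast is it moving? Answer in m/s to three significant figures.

r = 3031 km = 3.031×10⁶ m.
For a circular orbit v = √(μ/r) = √(1.275×10¹¹ / 3.031×10⁶) = √(4.207×10⁴) = 205.1 m/s.

v ≈ 205 m/s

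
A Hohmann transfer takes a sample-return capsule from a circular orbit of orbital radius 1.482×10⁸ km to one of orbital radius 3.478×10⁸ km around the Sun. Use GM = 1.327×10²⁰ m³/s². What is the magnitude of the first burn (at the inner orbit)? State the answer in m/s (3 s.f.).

Δv ≈ 5510 m/s

r₁ = 1.482×10⁸ km = 1.482×10¹¹ m.
r₂ = 3.478×10⁸ km = 3.478×10¹¹ m.
Transfer ellipse a_t = (r₁ + r₂)/2 = 2.480×10¹¹ m.
At r₁: circular v_c1 = √(μ/r₁) = 29920 m/s; transfer-perihelion v_p = √[μ(2/r₁ − 1/a_t)] = 35440 m/s.
Δv₁ = v_p − v_c1 = 5513 m/s.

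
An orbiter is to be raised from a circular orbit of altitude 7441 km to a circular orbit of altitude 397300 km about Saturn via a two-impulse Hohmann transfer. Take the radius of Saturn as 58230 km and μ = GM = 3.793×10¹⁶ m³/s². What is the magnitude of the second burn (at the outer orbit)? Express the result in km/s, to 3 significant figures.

Δv ≈ 4.54 km/s

r₁ = 58230 + 7441 = 65671 km = 6.5671×10⁷ m.
r₂ = 58230 + 397300 = 455530 km = 4.5553×10⁸ m.
Transfer ellipse a_t = (r₁ + r₂)/2 = 2.606×10⁸ m.
At r₁: circular v_c1 = √(μ/r₁) = 24030 m/s; transfer-perikrone v_p = √[μ(2/r₁ − 1/a_t)] = 31770 m/s.
At r₂: circular v_c2 = √(μ/r₂) = 9125 m/s; transfer-apokrone v_a = √[μ(2/r₂ − 1/a_t)] = 4581 m/s.
Δv₂ = v_c2 − v_a = 4544 m/s.
= 4.544 km/s.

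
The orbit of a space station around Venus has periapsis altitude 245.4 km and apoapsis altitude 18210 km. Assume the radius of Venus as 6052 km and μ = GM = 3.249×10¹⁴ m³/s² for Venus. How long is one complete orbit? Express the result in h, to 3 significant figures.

T ≈ 5.78 h

r_p = 6052 + 245.4 = 6297.4 km = 6.2974×10⁶ m.
r_a = 6052 + 18210 = 24262 km = 2.4262×10⁷ m.
Semi-major axis a = (r_p + r_a)/2 = (6297.4 + 24262)/2 = 15280 km = 1.528×10⁷ m.
By Kepler's third law T = 2π√(a³/μ) = 2π × 3.314×10³ = 2.082×10⁴ s.
= 5.783 h.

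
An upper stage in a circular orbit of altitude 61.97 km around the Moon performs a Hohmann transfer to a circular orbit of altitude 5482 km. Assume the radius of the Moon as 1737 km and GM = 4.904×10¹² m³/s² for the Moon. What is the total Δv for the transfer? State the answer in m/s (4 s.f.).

r₁ = 1737 + 61.97 = 1799.0 km = 1.7990×10⁶ m.
r₂ = 1737 + 5482 = 7219.0 km = 7.2190×10⁶ m.
Transfer ellipse a_t = (r₁ + r₂)/2 = 4.509×10⁶ m.
At r₁: circular v_c1 = √(μ/r₁) = 1651 m/s; transfer-perilune v_p = √[μ(2/r₁ − 1/a_t)] = 2089 m/s.
Δv₁ = v_p − v_c1 = 438.1 m/s.
At r₂: circular v_c2 = √(μ/r₂) = 824.2 m/s; transfer-apolune v_a = √[μ(2/r₂ − 1/a_t)] = 520.6 m/s.
Δv₂ = v_c2 − v_a = 303.6 m/s.
Total Δv = Δv₁ + Δv₂ = 741.7 m/s.

Δv_total ≈ 741.7 m/s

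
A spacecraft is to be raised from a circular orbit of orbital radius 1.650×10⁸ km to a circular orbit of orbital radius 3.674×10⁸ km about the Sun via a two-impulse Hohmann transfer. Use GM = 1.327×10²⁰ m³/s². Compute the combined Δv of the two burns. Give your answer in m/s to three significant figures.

Δv_total ≈ 9000 m/s

r₁ = 1.650×10⁸ km = 1.650×10¹¹ m.
r₂ = 3.674×10⁸ km = 3.674×10¹¹ m.
Transfer ellipse a_t = (r₁ + r₂)/2 = 2.662×10¹¹ m.
At r₁: circular v_c1 = √(μ/r₁) = 28360 m/s; transfer-perihelion v_p = √[μ(2/r₁ − 1/a_t)] = 33320 m/s.
Δv₁ = v_p − v_c1 = 4957 m/s.
At r₂: circular v_c2 = √(μ/r₂) = 19000 m/s; transfer-aphelion v_a = √[μ(2/r₂ − 1/a_t)] = 14960 m/s.
Δv₂ = v_c2 − v_a = 4042 m/s.
Total Δv = Δv₁ + Δv₂ = 9000 m/s.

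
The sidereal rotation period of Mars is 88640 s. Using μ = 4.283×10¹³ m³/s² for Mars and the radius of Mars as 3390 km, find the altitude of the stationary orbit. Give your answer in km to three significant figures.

h_sync ≈ 17000 km

A synchronous orbit has period T, so by Kepler's third law a = (μT²/4π²)^(1/3).
μT²/4π² = 4.283×10¹³ × (8.864×10⁴)² / 39.48 = 8.524×10²¹ m³.
a = 2.043×10⁷ m = 20428 km.
Altitude h = a − R = 20428 − 3390 = 17038 km.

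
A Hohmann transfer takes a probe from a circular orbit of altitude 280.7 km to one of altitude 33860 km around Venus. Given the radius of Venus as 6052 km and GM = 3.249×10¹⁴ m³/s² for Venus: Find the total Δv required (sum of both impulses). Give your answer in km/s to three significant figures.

r₁ = 6052 + 280.7 = 6332.7 km = 6.3327×10⁶ m.
r₂ = 6052 + 33860 = 39912 km = 3.9912×10⁷ m.
Transfer ellipse a_t = (r₁ + r₂)/2 = 2.312×10⁷ m.
At r₁: circular v_c1 = √(μ/r₁) = 7163 m/s; transfer-periapsis v_p = √[μ(2/r₁ − 1/a_t)] = 9411 m/s.
Δv₁ = v_p − v_c1 = 2248 m/s.
At r₂: circular v_c2 = √(μ/r₂) = 2853 m/s; transfer-apoapsis v_a = √[μ(2/r₂ − 1/a_t)] = 1493 m/s.
Δv₂ = v_c2 − v_a = 1360 m/s.
Total Δv = Δv₁ + Δv₂ = 3608 m/s = 3.608 km/s.

Δv_total ≈ 3.61 km/s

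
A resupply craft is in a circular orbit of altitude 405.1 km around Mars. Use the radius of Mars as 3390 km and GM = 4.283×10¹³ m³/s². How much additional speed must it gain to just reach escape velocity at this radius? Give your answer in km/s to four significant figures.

Δv ≈ 1.392 km/s

r = 3390 + 405.1 = 3795.1 km = 3.7951×10⁶ m.
Circular speed v_c = √(μ/r) = 3359 m/s.
Escape speed v_esc = √(2μ/r) = √2 × v_c = 4751 m/s.
Δv = v_esc − v_c = 1392 m/s = 1.392 km/s.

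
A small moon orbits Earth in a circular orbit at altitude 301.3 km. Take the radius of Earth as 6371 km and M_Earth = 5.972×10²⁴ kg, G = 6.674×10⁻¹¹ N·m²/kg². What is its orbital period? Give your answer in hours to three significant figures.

T ≈ 1.51 hours

μ = GM = 6.674×10⁻¹¹ × 5.972×10²⁴ = 3.986×10¹⁴ m³/s².
r = 6371 + 301.3 = 6672.3 km = 6.6723×10⁶ m.
Kepler's third law: T = 2π√(r³/μ) = 2π√((6.672×10⁶)³ / 3.986×10¹⁴).
r³/μ = 7.453×10⁵ s², so T = 2π × 8.633×10² = 5.424×10³ s.
Converting: 5.424×10³ s ÷ 3600 = 1.507 hours.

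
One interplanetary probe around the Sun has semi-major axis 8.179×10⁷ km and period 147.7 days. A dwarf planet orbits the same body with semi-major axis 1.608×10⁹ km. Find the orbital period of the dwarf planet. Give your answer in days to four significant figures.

T₂ ≈ 12880 days

Kepler's third law: T² ∝ a³, so T₂ = T₁ (a₂/a₁)^(3/2).
a₂/a₁ = 19.66, (a₂/a₁)^(3/2) = 87.17.
T₂ = 147.7 × 87.17 = 12880 days.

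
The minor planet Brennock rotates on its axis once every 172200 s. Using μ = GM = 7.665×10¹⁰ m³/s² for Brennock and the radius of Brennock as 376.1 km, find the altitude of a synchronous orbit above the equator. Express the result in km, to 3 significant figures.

A synchronous orbit has period T, so by Kepler's third law a = (μT²/4π²)^(1/3).
μT²/4π² = 7.665×10¹⁰ × (1.722×10⁵)² / 39.48 = 5.757×10¹⁹ m³.
a = 3.861×10⁶ m = 3861.4 km.
Altitude h = a − R = 3861.4 − 376.1 = 3485.3 km.

h_sync ≈ 3490 km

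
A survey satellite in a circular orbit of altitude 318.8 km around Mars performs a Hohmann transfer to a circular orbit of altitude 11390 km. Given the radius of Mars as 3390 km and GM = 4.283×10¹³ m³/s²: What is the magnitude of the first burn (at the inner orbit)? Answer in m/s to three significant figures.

r₁ = 3390 + 318.8 = 3708.8 km = 3.7088×10⁶ m.
r₂ = 3390 + 11390 = 14780 km = 1.4780×10⁷ m.
Transfer ellipse a_t = (r₁ + r₂)/2 = 9.244×10⁶ m.
At r₁: circular v_c1 = √(μ/r₁) = 3398 m/s; transfer-periapsis v_p = √[μ(2/r₁ − 1/a_t)] = 4297 m/s.
Δv₁ = v_p − v_c1 = 898.6 m/s.

Δv ≈ 899 m/s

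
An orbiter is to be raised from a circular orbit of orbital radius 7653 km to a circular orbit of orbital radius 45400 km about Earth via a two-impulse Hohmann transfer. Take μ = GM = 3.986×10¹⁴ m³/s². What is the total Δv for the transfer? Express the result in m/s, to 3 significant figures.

Δv_total ≈ 3600 m/s

r₁ = 7653 km = 7.653×10⁶ m.
r₂ = 45400 km = 4.540×10⁷ m.
Transfer ellipse a_t = (r₁ + r₂)/2 = 2.653×10⁷ m.
At r₁: circular v_c1 = √(μ/r₁) = 7217 m/s; transfer-perigee v_p = √[μ(2/r₁ − 1/a_t)] = 9441 m/s.
Δv₁ = v_p − v_c1 = 2225 m/s.
At r₂: circular v_c2 = √(μ/r₂) = 2963 m/s; transfer-apogee v_a = √[μ(2/r₂ − 1/a_t)] = 1592 m/s.
Δv₂ = v_c2 − v_a = 1372 m/s.
Total Δv = Δv₁ + Δv₂ = 3596 m/s.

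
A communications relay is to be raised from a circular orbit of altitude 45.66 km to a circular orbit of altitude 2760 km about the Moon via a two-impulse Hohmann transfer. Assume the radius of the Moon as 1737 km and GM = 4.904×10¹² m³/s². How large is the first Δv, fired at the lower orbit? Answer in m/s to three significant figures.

r₁ = 1737 + 45.66 = 1782.7 km = 1.7827×10⁶ m.
r₂ = 1737 + 2760 = 4497.0 km = 4.4970×10⁶ m.
Transfer ellipse a_t = (r₁ + r₂)/2 = 3.140×10⁶ m.
At r₁: circular v_c1 = √(μ/r₁) = 1659 m/s; transfer-perilune v_p = √[μ(2/r₁ − 1/a_t)] = 1985 m/s.
Δv₁ = v_p − v_c1 = 326.4 m/s.

Δv ≈ 326 m/s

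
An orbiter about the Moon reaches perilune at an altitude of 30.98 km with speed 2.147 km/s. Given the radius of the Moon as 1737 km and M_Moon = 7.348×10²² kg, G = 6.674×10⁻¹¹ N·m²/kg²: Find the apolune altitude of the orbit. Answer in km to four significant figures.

μ = GM = 6.674×10⁻¹¹ × 7.348×10²² = 4.904×10¹² m³/s².
r_p = 1737 + 30.98 = 1768.0 km = 1.768×10⁶ m.
Specific energy ε = v²/2 − μ/r = -4.690×10⁵ J/kg, so a = −μ/(2ε) = 5.228×10⁶ m.
The apsides satisfy r_p + r_a = 2a, so the apolune radius is 2a − r_p = 8.688×10⁶ m = 8688.1 km.
Apolune altitude = 8688.1 − 1737 = 6951.1 km.

apolune altitude ≈ 6951 km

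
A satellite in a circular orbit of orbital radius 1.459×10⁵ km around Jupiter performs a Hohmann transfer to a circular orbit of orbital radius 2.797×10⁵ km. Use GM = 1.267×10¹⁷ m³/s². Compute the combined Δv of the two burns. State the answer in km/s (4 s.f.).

r₁ = 1.459×10⁵ km = 1.459×10⁸ m.
r₂ = 2.797×10⁵ km = 2.797×10⁸ m.
Transfer ellipse a_t = (r₁ + r₂)/2 = 2.128×10⁸ m.
At r₁: circular v_c1 = √(μ/r₁) = 29470 m/s; transfer-perijove v_p = √[μ(2/r₁ − 1/a_t)] = 33780 m/s.
Δv₁ = v_p − v_c1 = 4316 m/s.
At r₂: circular v_c2 = √(μ/r₂) = 21280 m/s; transfer-apojove v_a = √[μ(2/r₂ − 1/a_t)] = 17620 m/s.
Δv₂ = v_c2 − v_a = 3660 m/s.
Total Δv = Δv₁ + Δv₂ = 7976 m/s = 7.976 km/s.

Δv_total ≈ 7.976 km/s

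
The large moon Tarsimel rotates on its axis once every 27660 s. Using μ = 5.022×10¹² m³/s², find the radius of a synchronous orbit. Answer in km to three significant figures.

A synchronous orbit has period T, so by Kepler's third law a = (μT²/4π²)^(1/3).
μT²/4π² = 5.022×10¹² × (2.766×10⁴)² / 39.48 = 9.732×10¹⁹ m³.
a = 4.600×10⁶ m = 4599.8 km.

r_sync ≈ 4600 km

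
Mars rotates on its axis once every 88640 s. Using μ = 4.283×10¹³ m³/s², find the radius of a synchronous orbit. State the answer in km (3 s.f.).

r_sync ≈ 20400 km

A synchronous orbit has period T, so by Kepler's third law a = (μT²/4π²)^(1/3).
μT²/4π² = 4.283×10¹³ × (8.864×10⁴)² / 39.48 = 8.524×10²¹ m³.
a = 2.043×10⁷ m = 20428 km.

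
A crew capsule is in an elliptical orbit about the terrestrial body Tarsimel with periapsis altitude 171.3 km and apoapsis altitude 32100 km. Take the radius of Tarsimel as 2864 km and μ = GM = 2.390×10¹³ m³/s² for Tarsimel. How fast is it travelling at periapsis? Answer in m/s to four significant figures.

v ≈ 3807 m/s

r_p = 2864 + 171.3 = 3035.3 km = 3.0353×10⁶ m.
r_a = 2864 + 32100 = 34964 km = 3.4964×10⁷ m.
Semi-major axis a = (r_p + r_a)/2 = 19000 km = 1.900×10⁷ m.
Vis-viva: v² = μ(2/r − 1/a) = 2.390×10¹³ × (6.589×10⁻⁷ − 5.263×10⁻⁸) = 1.449×10⁷ m²/s².
v = 3807 m/s.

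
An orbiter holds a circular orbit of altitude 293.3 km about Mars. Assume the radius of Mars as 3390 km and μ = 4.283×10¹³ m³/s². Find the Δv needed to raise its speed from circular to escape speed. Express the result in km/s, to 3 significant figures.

Δv ≈ 1.41 km/s

r = 3390 + 293.3 = 3683.3 km = 3.6833×10⁶ m.
Circular speed v_c = √(μ/r) = 3410 m/s.
Escape speed v_esc = √(2μ/r) = √2 × v_c = 4822 m/s.
Δv = v_esc − v_c = 1412 m/s = 1.412 km/s.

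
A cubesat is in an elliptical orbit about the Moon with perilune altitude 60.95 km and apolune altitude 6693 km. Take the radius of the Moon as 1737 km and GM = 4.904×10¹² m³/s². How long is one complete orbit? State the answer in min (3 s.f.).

T ≈ 547 min

r_p = 1737 + 60.95 = 1798.0 km = 1.7980×10⁶ m.
r_a = 1737 + 6693 = 8430.0 km = 8.4300×10⁶ m.
Semi-major axis a = (r_p + r_a)/2 = (1798.0 + 8430.0)/2 = 5114.0 km = 5.114×10⁶ m.
By Kepler's third law T = 2π√(a³/μ) = 2π × 5.222×10³ = 3.281×10⁴ s.
= 546.9 min.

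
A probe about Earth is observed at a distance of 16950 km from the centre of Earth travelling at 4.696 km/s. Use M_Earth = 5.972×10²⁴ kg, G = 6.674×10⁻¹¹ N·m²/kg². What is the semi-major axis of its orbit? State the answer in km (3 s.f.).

μ = GM = 6.674×10⁻¹¹ × 5.972×10²⁴ = 3.986×10¹⁴ m³/s².
r = 1.695×10⁷ m.
Specific orbital energy ε = v²/2 − μ/r = (4696)²/2 − 3.986×10¹⁴/1.695×10⁷ = -1.249×10⁷ J/kg.
Since ε = −μ/(2a), a = −μ/(2ε) = 1.596×10⁷ m = 15958 km.

a ≈ 16000 km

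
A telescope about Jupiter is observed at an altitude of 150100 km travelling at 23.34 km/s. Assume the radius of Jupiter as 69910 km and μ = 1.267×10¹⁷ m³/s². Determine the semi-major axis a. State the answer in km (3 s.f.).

r = 69910 + 150100 = 2.2001×10⁵ km = 2.200×10⁸ m.
Vis-viva rearranged: 1/a = 2/r − v²/μ = 9.090×10⁻⁹ − 4.300×10⁻⁹ = 4.791×10⁻⁹ m⁻¹.
a = 2.087×10⁸ m = 2.0873×10⁵ km.

a ≈ 2.09×10⁵ km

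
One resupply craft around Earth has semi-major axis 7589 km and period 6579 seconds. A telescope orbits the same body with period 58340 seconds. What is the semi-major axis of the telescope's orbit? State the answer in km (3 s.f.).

Kepler's third law: a³ ∝ T², so a₂ = a₁ (T₂/T₁)^(2/3).
T₂/T₁ = 8.868, (T₂/T₁)^(2/3) = 4.284.
a₂ = 7589 × 4.284 = 32510 km.

a₂ ≈ 32500 km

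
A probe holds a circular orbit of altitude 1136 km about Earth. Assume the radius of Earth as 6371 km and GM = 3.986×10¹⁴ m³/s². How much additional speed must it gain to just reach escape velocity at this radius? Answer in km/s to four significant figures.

r = 6371 + 1136 = 7507.0 km = 7.5070×10⁶ m.
Circular speed v_c = √(μ/r) = 7287 m/s.
Escape speed v_esc = √(2μ/r) = √2 × v_c = 10310 m/s.
Δv = v_esc − v_c = 3018 m/s = 3.018 km/s.

Δv ≈ 3.018 km/s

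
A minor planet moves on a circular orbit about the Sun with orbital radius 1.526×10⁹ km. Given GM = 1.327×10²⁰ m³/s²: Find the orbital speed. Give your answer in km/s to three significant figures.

r = 1.526×10⁹ km = 1.526×10¹² m.
For a circular orbit v = √(μ/r) = √(1.327×10²⁰ / 1.526×10¹²) = √(8.696×10⁷) = 9325 m/s.
That is 9.325 km/s.

v ≈ 9.33 km/s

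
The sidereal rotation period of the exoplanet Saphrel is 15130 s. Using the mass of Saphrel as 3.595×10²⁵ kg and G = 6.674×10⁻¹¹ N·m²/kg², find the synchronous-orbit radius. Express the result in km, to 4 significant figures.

r_sync ≈ 24050 km

μ = GM = 6.674×10⁻¹¹ × 3.595×10²⁵ = 2.399×10¹⁵ m³/s².
A synchronous orbit has period T, so by Kepler's third law a = (μT²/4π²)^(1/3).
μT²/4π² = 2.399×10¹⁵ × (1.513×10⁴)² / 39.48 = 1.391×10²² m³.
a = 2.405×10⁷ m = 24051 km.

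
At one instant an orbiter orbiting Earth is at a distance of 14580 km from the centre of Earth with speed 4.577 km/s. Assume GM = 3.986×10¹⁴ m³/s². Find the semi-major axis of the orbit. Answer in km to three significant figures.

r = 1.458×10⁷ m.
Specific orbital energy ε = v²/2 − μ/r = (4577)²/2 − 3.986×10¹⁴/1.458×10⁷ = -1.686×10⁷ J/kg.
Since ε = −μ/(2a), a = −μ/(2ε) = 1.182×10⁷ m = 11818 km.

a ≈ 11800 km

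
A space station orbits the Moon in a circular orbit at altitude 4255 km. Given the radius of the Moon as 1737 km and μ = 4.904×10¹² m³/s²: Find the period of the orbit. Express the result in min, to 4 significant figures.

T ≈ 693.6 min

r = 1737 + 4255 = 5992.0 km = 5.9920×10⁶ m.
Kepler's third law: T = 2π√(r³/μ) = 2π√((5.992×10⁶)³ / 4.904×10¹²).
r³/μ = 4.387×10⁷ s², so T = 2π × 6.623×10³ = 4.162×10⁴ s.
Converting: 4.162×10⁴ s ÷ 60.00 = 693.6 min.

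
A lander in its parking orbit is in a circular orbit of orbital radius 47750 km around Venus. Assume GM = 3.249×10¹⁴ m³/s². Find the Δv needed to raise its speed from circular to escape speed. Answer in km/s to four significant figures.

Δv ≈ 1.080 km/s

r = 47750 km = 4.775×10⁷ m.
Circular speed v_c = √(μ/r) = 2608 m/s.
Escape speed v_esc = √(2μ/r) = √2 × v_c = 3689 m/s.
Δv = v_esc − v_c = 1080 m/s = 1.080 km/s.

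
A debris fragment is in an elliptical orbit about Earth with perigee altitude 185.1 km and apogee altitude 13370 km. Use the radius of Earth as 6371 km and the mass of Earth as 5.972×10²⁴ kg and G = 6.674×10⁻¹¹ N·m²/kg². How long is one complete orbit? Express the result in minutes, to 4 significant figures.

T ≈ 250.1 minutes

μ = GM = 6.674×10⁻¹¹ × 5.972×10²⁴ = 3.986×10¹⁴ m³/s².
r_p = 6371 + 185.1 = 6556.1 km = 6.5561×10⁶ m.
r_a = 6371 + 13370 = 19741 km = 1.9741×10⁷ m.
Semi-major axis a = (r_p + r_a)/2 = (6556.1 + 19741)/2 = 13149 km = 1.315×10⁷ m.
By Kepler's third law T = 2π√(a³/μ) = 2π × 2.388×10³ = 1.501×10⁴ s.
= 250.1 minutes.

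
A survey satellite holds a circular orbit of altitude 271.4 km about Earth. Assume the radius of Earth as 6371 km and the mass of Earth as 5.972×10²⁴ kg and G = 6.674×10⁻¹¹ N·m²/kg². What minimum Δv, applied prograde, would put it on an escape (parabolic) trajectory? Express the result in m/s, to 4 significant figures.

μ = GM = 6.674×10⁻¹¹ × 5.972×10²⁴ = 3.986×10¹⁴ m³/s².
r = 6371 + 271.4 = 6642.4 km = 6.6424×10⁶ m.
Circular speed v_c = √(μ/r) = 7746 m/s.
Escape speed v_esc = √(2μ/r) = √2 × v_c = 10950 m/s.
Δv = v_esc − v_c = 3209 m/s.

Δv ≈ 3209 m/s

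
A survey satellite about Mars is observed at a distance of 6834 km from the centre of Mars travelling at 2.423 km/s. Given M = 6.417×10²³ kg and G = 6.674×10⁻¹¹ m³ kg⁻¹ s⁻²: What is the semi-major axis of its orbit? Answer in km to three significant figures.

μ = GM = 6.674×10⁻¹¹ × 6.417×10²³ = 4.283×10¹³ m³/s².
r = 6.834×10⁶ m.
Specific orbital energy ε = v²/2 − μ/r = (2423)²/2 − 4.283×10¹³/6.834×10⁶ = -3.331×10⁶ J/kg.
Since ε = −μ/(2a), a = −μ/(2ε) = 6.428×10⁶ m = 6428.0 km.

a ≈ 6430 km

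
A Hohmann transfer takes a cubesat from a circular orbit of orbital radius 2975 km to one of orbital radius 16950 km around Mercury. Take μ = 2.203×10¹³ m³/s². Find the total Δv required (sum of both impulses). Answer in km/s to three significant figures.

Δv_total ≈ 1.35 km/s

r₁ = 2975 km = 2.975×10⁶ m.
r₂ = 16950 km = 1.695×10⁷ m.
Transfer ellipse a_t = (r₁ + r₂)/2 = 9.962×10⁶ m.
At r₁: circular v_c1 = √(μ/r₁) = 2721 m/s; transfer-periherm v_p = √[μ(2/r₁ − 1/a_t)] = 3549 m/s.
Δv₁ = v_p − v_c1 = 828.3 m/s.
At r₂: circular v_c2 = √(μ/r₂) = 1140 m/s; transfer-apoherm v_a = √[μ(2/r₂ − 1/a_t)] = 623.0 m/s.
Δv₂ = v_c2 − v_a = 517.1 m/s.
Total Δv = Δv₁ + Δv₂ = 1345 m/s = 1.345 km/s.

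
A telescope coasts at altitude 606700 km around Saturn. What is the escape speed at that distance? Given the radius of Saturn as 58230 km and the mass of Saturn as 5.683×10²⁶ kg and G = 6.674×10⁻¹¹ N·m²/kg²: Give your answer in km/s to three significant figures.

v_esc ≈ 10.7 km/s

μ = GM = 6.674×10⁻¹¹ × 5.683×10²⁶ = 3.793×10¹⁶ m³/s².
r = 58230 + 606700 = 664930 km = 6.6493×10⁸ m.
Escape speed v_esc = √(2μ/r) = √(2 × 3.793×10¹⁶ / 6.649×10⁸) = √(1.141×10⁸) = 10680 m/s.
= 10.68 km/s.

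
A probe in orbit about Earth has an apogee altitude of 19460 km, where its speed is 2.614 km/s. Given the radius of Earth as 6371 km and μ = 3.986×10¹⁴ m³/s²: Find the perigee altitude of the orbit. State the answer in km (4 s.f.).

r_a = 6371 + 19460 = 25831 km = 2.583×10⁷ m.
Specific energy ε = v²/2 − μ/r = -1.201×10⁷ J/kg, so a = −μ/(2ε) = 1.659×10⁷ m.
The apsides satisfy r_p + r_a = 2a, so the perigee radius is 2a − r_a = 7.345×10⁶ m = 7345.4 km.
Perigee altitude = 7345.4 − 6371 = 974.38 km.

perigee altitude ≈ 974.4 km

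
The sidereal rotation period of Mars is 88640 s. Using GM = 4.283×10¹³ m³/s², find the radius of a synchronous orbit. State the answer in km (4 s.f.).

r_sync ≈ 20430 km

A synchronous orbit has period T, so by Kepler's third law a = (μT²/4π²)^(1/3).
μT²/4π² = 4.283×10¹³ × (8.864×10⁴)² / 39.48 = 8.524×10²¹ m³.
a = 2.043×10⁷ m = 20428 km.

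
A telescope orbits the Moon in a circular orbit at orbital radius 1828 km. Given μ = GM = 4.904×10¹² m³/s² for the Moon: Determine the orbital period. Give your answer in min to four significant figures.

T ≈ 116.9 min

r = 1828 km = 1.828×10⁶ m.
Kepler's third law: T = 2π√(r³/μ) = 2π√((1.828×10⁶)³ / 4.904×10¹²).
r³/μ = 1.246×10⁶ s², so T = 2π × 1.116×10³ = 7.012×10³ s.
Converting: 7.012×10³ s ÷ 60.00 = 116.9 min.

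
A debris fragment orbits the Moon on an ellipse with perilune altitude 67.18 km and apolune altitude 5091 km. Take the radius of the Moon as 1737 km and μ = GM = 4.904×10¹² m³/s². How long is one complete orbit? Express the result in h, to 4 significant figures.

T ≈ 7.067 h

r_p = 1737 + 67.18 = 1804.2 km = 1.8042×10⁶ m.
r_a = 1737 + 5091 = 6828.0 km = 6.8280×10⁶ m.
Semi-major axis a = (r_p + r_a)/2 = (1804.2 + 6828.0)/2 = 4316.1 km = 4.316×10⁶ m.
By Kepler's third law T = 2π√(a³/μ) = 2π × 4.049×10³ = 2.544×10⁴ s.
= 7.067 h.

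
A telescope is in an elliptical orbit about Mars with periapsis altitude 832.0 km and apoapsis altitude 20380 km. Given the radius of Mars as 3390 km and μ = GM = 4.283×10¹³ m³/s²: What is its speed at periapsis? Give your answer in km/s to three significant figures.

r_p = 3390 + 832.0 = 4222.0 km = 4.2220×10⁶ m.
r_a = 3390 + 20380 = 23770 km = 2.3770×10⁷ m.
Semi-major axis a = (r_p + r_a)/2 = 13996 km = 1.400×10⁷ m.
Vis-viva: v² = μ(2/r − 1/a) = 4.283×10¹³ × (4.737×10⁻⁷ − 7.145×10⁻⁸) = 1.723×10⁷ m²/s².
v = 4151 m/s = 4.151 km/s.

v ≈ 4.15 km/s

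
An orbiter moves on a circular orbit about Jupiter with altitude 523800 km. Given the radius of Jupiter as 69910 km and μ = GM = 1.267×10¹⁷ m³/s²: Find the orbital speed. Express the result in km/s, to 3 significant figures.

v ≈ 14.6 km/s

r = 69910 + 523800 = 593710 km = 5.9371×10⁸ m.
For a circular orbit v = √(μ/r) = √(1.267×10¹⁷ / 5.937×10⁸) = √(2.134×10⁸) = 14610 m/s.
That is 14.61 km/s.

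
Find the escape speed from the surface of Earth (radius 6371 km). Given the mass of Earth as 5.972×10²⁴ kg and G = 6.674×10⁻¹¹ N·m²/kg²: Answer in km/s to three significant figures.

μ = GM = 6.674×10⁻¹¹ × 5.972×10²⁴ = 3.986×10¹⁴ m³/s².
r = R = 6.371×10⁶ m.
Escape speed v_esc = √(2μ/r) = √(2 × 3.986×10¹⁴ / 6.371×10⁶) = √(1.251×10⁸) = 11190 m/s.
= 11.19 km/s.

v_esc ≈ 11.2 km/s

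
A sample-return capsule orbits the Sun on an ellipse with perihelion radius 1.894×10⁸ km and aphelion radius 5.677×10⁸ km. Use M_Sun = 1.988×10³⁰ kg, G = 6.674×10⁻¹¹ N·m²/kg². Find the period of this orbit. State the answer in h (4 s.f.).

μ = GM = 6.674×10⁻¹¹ × 1.988×10³⁰ = 1.327×10²⁰ m³/s².
Semi-major axis a = (r_p + r_a)/2 = (1.8940×10⁸ + 5.6770×10⁸)/2 = 3.7855×10⁸ km = 3.786×10¹¹ m.
By Kepler's third law T = 2π√(a³/μ) = 2π × 2.022×10⁷ = 1.270×10⁸ s.
= 35290 h.

T ≈ 35290 h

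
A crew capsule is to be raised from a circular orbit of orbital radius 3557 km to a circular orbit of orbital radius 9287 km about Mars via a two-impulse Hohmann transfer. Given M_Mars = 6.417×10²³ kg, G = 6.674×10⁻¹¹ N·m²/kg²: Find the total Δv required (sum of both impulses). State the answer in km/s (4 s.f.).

μ = GM = 6.674×10⁻¹¹ × 6.417×10²³ = 4.283×10¹³ m³/s².
r₁ = 3557 km = 3.557×10⁶ m.
r₂ = 9287 km = 9.287×10⁶ m.
Transfer ellipse a_t = (r₁ + r₂)/2 = 6.422×10⁶ m.
At r₁: circular v_c1 = √(μ/r₁) = 3470 m/s; transfer-periapsis v_p = √[μ(2/r₁ − 1/a_t)] = 4173 m/s.
Δv₁ = v_p − v_c1 = 702.8 m/s.
At r₂: circular v_c2 = √(μ/r₂) = 2147 m/s; transfer-apoapsis v_a = √[μ(2/r₂ − 1/a_t)] = 1598 m/s.
Δv₂ = v_c2 − v_a = 549.3 m/s.
Total Δv = Δv₁ + Δv₂ = 1252 m/s = 1.252 km/s.

Δv_total ≈ 1.252 km/s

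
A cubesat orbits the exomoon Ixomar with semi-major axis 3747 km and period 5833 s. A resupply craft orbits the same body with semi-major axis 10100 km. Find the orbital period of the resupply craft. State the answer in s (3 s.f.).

Kepler's third law: T² ∝ a³, so T₂ = T₁ (a₂/a₁)^(3/2).
a₂/a₁ = 2.695, (a₂/a₁)^(3/2) = 4.425.
T₂ = 5833 × 4.425 = 25810 s.

T₂ ≈ 25800 s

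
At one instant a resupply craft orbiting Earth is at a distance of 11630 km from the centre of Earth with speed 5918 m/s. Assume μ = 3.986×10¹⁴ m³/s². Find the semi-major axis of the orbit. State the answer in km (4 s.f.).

r = 1.163×10⁷ m.
Vis-viva rearranged: 1/a = 2/r − v²/μ = 1.720×10⁻⁷ − 8.786×10⁻⁸ = 8.410×10⁻⁸ m⁻¹.
a = 1.189×10⁷ m = 11890 km.

a ≈ 11890 km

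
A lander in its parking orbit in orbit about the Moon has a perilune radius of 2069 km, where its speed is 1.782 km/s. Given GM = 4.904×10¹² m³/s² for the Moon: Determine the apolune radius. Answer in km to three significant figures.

r_p = 2.069×10⁶ m.
Specific energy ε = v²/2 − μ/r = -7.825×10⁵ J/kg, so a = −μ/(2ε) = 3.134×10⁶ m.
The apsides satisfy r_p + r_a = 2a, so the apolune radius is 2a − r_p = 4.198×10⁶ m = 4198.4 km.

apolune radius ≈ 4200 km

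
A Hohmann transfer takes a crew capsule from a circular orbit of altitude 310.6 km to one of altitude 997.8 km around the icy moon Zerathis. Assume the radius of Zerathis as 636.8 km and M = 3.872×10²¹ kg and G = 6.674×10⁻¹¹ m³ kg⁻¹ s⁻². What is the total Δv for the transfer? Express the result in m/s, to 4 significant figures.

Δv_total ≈ 122.4 m/s

μ = GM = 6.674×10⁻¹¹ × 3.872×10²¹ = 2.584×10¹¹ m³/s².
r₁ = 636.8 + 310.6 = 947.40 km = 9.4740×10⁵ m.
r₂ = 636.8 + 997.8 = 1634.6 km = 1.6346×10⁶ m.
Transfer ellipse a_t = (r₁ + r₂)/2 = 1.291×10⁶ m.
At r₁: circular v_c1 = √(μ/r₁) = 522.3 m/s; transfer-periapsis v_p = √[μ(2/r₁ − 1/a_t)] = 587.7 m/s.
Δv₁ = v_p − v_c1 = 65.41 m/s.
At r₂: circular v_c2 = √(μ/r₂) = 397.6 m/s; transfer-apoapsis v_a = √[μ(2/r₂ − 1/a_t)] = 340.6 m/s.
Δv₂ = v_c2 − v_a = 57.00 m/s.
Total Δv = Δv₁ + Δv₂ = 122.4 m/s.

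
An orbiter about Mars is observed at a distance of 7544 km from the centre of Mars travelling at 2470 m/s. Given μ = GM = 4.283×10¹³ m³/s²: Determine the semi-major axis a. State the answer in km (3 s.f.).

a ≈ 8150 km

r = 7.544×10⁶ m.
Specific orbital energy ε = v²/2 − μ/r = (2470)²/2 − 4.283×10¹³/7.544×10⁶ = -2.627×10⁶ J/kg.
Since ε = −μ/(2a), a = −μ/(2ε) = 8.152×10⁶ m = 8152.2 km.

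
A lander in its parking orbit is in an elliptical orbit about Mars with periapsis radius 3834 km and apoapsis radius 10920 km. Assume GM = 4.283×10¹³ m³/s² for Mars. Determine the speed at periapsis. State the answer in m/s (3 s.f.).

v ≈ 4070 m/s

Semi-major axis a = (r_p + r_a)/2 = 7377.0 km = 7.377×10⁶ m.
Vis-viva: v² = μ(2/r − 1/a) = 4.283×10¹³ × (5.216×10⁻⁷ − 1.356×10⁻⁷) = 1.654×10⁷ m²/s².
v = 4066 m/s.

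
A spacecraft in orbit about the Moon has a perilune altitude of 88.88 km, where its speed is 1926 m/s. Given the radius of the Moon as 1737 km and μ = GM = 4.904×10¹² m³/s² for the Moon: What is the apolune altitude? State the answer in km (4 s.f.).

r_p = 1737 + 88.88 = 1825.9 km = 1.826×10⁶ m.
Specific energy ε = v²/2 − μ/r = -8.311×10⁵ J/kg, so a = −μ/(2ε) = 2.950×10⁶ m.
The apsides satisfy r_p + r_a = 2a, so the apolune radius is 2a − r_p = 4.075×10⁶ m = 4074.8 km.
Apolune altitude = 4074.8 − 1737 = 2337.8 km.

apolune altitude ≈ 2338 km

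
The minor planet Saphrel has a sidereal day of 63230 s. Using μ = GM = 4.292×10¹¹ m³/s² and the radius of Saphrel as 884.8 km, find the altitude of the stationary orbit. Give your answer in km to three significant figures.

h_sync ≈ 2630 km

A synchronous orbit has period T, so by Kepler's third law a = (μT²/4π²)^(1/3).
μT²/4π² = 4.292×10¹¹ × (6.323×10⁴)² / 39.48 = 4.347×10¹⁹ m³.
a = 3.516×10⁶ m = 3516.0 km.
Altitude h = a − R = 3516.0 − 884.8 = 2631.2 km.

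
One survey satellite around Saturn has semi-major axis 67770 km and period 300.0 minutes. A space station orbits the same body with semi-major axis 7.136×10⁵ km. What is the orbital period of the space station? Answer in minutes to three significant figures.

T₂ ≈ 10300 minutes

Kepler's third law: T² ∝ a³, so T₂ = T₁ (a₂/a₁)^(3/2).
a₂/a₁ = 10.53, (a₂/a₁)^(3/2) = 34.17.
T₂ = 300.0 × 34.17 = 10250 minutes.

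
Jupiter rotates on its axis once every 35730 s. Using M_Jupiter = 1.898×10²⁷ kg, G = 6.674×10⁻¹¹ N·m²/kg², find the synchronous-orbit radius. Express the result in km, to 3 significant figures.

r_sync ≈ 1.60×10⁵ km

μ = GM = 6.674×10⁻¹¹ × 1.898×10²⁷ = 1.267×10¹⁷ m³/s².
A synchronous orbit has period T, so by Kepler's third law a = (μT²/4π²)^(1/3).
μT²/4π² = 1.267×10¹⁷ × (3.573×10⁴)² / 39.48 = 4.096×10²⁴ m³.
a = 1.600×10⁸ m = 1.6000×10⁵ km.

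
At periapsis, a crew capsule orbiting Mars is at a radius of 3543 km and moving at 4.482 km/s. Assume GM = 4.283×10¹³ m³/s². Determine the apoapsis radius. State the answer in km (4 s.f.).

apoapsis radius ≈ 17410 km

r_p = 3.543×10⁶ m.
Specific energy ε = v²/2 − μ/r = -2.044×10⁶ J/kg, so a = −μ/(2ε) = 1.047×10⁷ m.
The apsides satisfy r_p + r_a = 2a, so the apoapsis radius is 2a − r_p = 1.741×10⁷ m = 17406 km.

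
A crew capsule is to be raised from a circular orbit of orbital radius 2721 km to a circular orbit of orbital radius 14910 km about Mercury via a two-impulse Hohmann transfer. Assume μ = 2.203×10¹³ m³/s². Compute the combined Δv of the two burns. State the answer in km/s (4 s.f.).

Δv_total ≈ 1.395 km/s

r₁ = 2721 km = 2.721×10⁶ m.
r₂ = 14910 km = 1.491×10⁷ m.
Transfer ellipse a_t = (r₁ + r₂)/2 = 8.816×10⁶ m.
At r₁: circular v_c1 = √(μ/r₁) = 2845 m/s; transfer-periherm v_p = √[μ(2/r₁ − 1/a_t)] = 3700 m/s.
Δv₁ = v_p − v_c1 = 855.1 m/s.
At r₂: circular v_c2 = √(μ/r₂) = 1216 m/s; transfer-apoherm v_a = √[μ(2/r₂ − 1/a_t)] = 675.3 m/s.
Δv₂ = v_c2 − v_a = 540.2 m/s.
Total Δv = Δv₁ + Δv₂ = 1395 m/s = 1.395 km/s.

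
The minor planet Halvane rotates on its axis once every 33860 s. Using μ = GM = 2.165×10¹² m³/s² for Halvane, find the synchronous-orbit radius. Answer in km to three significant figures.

r_sync ≈ 3980 km

A synchronous orbit has period T, so by Kepler's third law a = (μT²/4π²)^(1/3).
μT²/4π² = 2.165×10¹² × (3.386×10⁴)² / 39.48 = 6.287×10¹⁹ m³.
a = 3.976×10⁶ m = 3976.4 km.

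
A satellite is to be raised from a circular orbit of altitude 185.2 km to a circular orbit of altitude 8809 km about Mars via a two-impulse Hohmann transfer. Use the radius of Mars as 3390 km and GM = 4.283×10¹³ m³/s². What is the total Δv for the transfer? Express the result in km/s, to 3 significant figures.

Δv_total ≈ 1.46 km/s

r₁ = 3390 + 185.2 = 3575.2 km = 3.5752×10⁶ m.
r₂ = 3390 + 8809 = 12199 km = 1.2199×10⁷ m.
Transfer ellipse a_t = (r₁ + r₂)/2 = 7.887×10⁶ m.
At r₁: circular v_c1 = √(μ/r₁) = 3461 m/s; transfer-periapsis v_p = √[μ(2/r₁ − 1/a_t)] = 4305 m/s.
Δv₁ = v_p − v_c1 = 843.4 m/s.
At r₂: circular v_c2 = √(μ/r₂) = 1874 m/s; transfer-apoapsis v_a = √[μ(2/r₂ − 1/a_t)] = 1262 m/s.
Δv₂ = v_c2 − v_a = 612.2 m/s.
Total Δv = Δv₁ + Δv₂ = 1456 m/s = 1.456 km/s.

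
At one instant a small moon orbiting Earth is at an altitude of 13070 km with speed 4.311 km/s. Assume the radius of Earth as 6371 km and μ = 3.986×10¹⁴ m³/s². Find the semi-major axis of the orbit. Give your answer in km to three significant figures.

a ≈ 17800 km

r = 6371 + 13070 = 19441 km = 1.944×10⁷ m.
Specific orbital energy ε = v²/2 − μ/r = (4311)²/2 − 3.986×10¹⁴/1.944×10⁷ = -1.121×10⁷ J/kg.
Since ε = −μ/(2a), a = −μ/(2ε) = 1.778×10⁷ m = 17778 km.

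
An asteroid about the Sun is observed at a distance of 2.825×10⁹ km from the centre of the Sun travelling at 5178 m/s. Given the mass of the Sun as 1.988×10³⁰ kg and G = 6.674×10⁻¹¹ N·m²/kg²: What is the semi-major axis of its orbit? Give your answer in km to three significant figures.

a ≈ 1.98×10⁹ km

μ = GM = 6.674×10⁻¹¹ × 1.988×10³⁰ = 1.327×10²⁰ m³/s².
r = 2.825×10¹² m.
Vis-viva rearranged: 1/a = 2/r − v²/μ = 7.080×10⁻¹³ − 2.021×10⁻¹³ = 5.059×10⁻¹³ m⁻¹.
a = 1.977×10¹² m = 1.9767×10⁹ km.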